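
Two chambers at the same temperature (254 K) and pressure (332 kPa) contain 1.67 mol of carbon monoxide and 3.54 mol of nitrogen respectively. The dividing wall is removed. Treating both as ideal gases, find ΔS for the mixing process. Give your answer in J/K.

Mole fractions: x_A = 1.67/5.21 = 0.321, x_B = 0.679.
ΔS_mix = −R(n_A ln x_A + n_B ln x_B) = −8.314 × (1.67 ln 0.321 + 3.54 ln 0.679) = 27.2 J/K.

ΔS_mix = 27.2 J/K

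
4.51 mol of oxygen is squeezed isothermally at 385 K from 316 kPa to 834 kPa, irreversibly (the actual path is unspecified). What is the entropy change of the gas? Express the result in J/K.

Entropy is a state function, so ΔS_gas depends only on the end states.
For an isothermal ideal gas ΔS_gas = nR ln(P₁/P₂) = 4.51 × 8.314 × ln(316/834) = -36.4 J/K.

ΔS_gas = -36.4 J/K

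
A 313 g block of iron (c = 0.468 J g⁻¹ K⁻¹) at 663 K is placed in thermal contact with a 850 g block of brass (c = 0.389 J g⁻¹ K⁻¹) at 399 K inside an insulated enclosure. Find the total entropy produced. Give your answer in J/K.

Energy balance: T_f = (m₁c₁T₁ + m₂c₂T₂)/(m₁c₁ + m₂c₂) = 480.05 K.
ΔS₁ = m₁c₁ ln(T_f/T₁) = 146.484 × ln(480.05/663) = -47.2974 J/K.
ΔS₂ = m₂c₂ ln(T_f/T₂) = 330.65 × ln(480.05/399) = 61.1468 J/K.
ΔS_total = -47.2974 + 61.1468 = 13.8 J/K.

ΔS_total = 13.8 J/K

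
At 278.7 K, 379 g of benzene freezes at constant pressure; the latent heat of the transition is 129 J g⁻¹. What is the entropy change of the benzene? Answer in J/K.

Heat released by the substance: Q = −mL = −379 × 129 = −48891 J.
At constant T, ΔS = Q_rev/T = −48891 / 278.7 = -175 J/K.

ΔS = -175 J/K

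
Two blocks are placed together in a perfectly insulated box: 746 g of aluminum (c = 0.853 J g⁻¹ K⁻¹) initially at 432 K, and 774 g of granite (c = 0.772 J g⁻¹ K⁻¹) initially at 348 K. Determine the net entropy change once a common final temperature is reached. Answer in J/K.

ΔS_total = 7.17 J/K

Energy balance: T_f = (m₁c₁T₁ + m₂c₂T₂)/(m₁c₁ + m₂c₂) = 391.32 K.
ΔS₁ = m₁c₁ ln(T_f/T₁) = 636.338 × ln(391.32/432) = -62.932 J/K.
ΔS₂ = m₂c₂ ln(T_f/T₂) = 597.528 × ln(391.32/348) = 70.106 J/K.
ΔS_total = -62.932 + 70.106 = 7.17 J/K.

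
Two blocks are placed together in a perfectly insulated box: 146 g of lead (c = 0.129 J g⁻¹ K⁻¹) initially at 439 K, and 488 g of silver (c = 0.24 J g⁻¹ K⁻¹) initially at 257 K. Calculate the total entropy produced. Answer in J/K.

Energy balance: T_f = (m₁c₁T₁ + m₂c₂T₂)/(m₁c₁ + m₂c₂) = 282.21 K.
ΔS₁ = m₁c₁ ln(T_f/T₁) = 18.834 × ln(282.21/439) = -8.322 J/K.
ΔS₂ = m₂c₂ ln(T_f/T₂) = 117.12 × ln(282.21/257) = 10.96 J/K.
ΔS_total = -8.322 + 10.96 = 2.64 J/K.

ΔS_total = 2.64 J/K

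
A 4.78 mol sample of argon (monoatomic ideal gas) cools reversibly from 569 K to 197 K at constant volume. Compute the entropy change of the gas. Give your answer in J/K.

ΔS = -63.2 J/K

At constant volume, ΔS = nC_V ln(T₂/T₁) with C_V = 3R/2 = 12.47 J mol⁻¹ K⁻¹.
ΔS = 4.78 × 12.47 × ln(197/569) = -63.2 J/K.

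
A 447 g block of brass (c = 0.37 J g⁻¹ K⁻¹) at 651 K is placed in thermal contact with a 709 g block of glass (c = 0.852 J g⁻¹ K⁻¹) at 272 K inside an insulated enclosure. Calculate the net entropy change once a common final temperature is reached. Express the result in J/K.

ΔS_total = 57.2 J/K

Energy balance: T_f = (m₁c₁T₁ + m₂c₂T₂)/(m₁c₁ + m₂c₂) = 353.46 K.
ΔS₁ = m₁c₁ ln(T_f/T₁) = 165.39 × ln(353.46/651) = -101.01 J/K.
ΔS₂ = m₂c₂ ln(T_f/T₂) = 604.068 × ln(353.46/272) = 158.25 J/K.
ΔS_total = -101.01 + 158.25 = 57.2 J/K.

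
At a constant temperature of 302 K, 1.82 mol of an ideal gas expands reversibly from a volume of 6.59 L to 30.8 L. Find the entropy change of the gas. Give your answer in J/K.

For an isothermal ideal gas ΔS_gas = nR ln(V₂/V₁) = 1.82 × 8.314 × ln(30.8/6.59) = 23.3 J/K.

ΔS_gas = 23.3 J/K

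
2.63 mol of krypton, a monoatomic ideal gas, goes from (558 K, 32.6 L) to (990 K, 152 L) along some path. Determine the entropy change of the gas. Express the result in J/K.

ΔS = 52.5 J/K

Entropy is a state function: ΔS = nC_V ln(T₂/T₁) + nR ln(V₂/V₁), with C_V = 3R/2 = 12.47 J mol⁻¹ K⁻¹ for a monoatomic ideal gas.
ΔS = 2.63 × [12.47 × ln(990/558) + 8.314 × ln(152/32.6)] = 52.5 J/K.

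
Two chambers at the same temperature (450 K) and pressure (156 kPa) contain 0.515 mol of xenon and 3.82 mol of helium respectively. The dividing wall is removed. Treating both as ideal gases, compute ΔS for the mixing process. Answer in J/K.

ΔS_mix = 13.1 J/K

Mole fractions: x_A = 0.515/4.33 = 0.119, x_B = 0.881.
ΔS_mix = −R(n_A ln x_A + n_B ln x_B) = −8.314 × (0.515 ln 0.119 + 3.82 ln 0.881) = 13.1 J/K.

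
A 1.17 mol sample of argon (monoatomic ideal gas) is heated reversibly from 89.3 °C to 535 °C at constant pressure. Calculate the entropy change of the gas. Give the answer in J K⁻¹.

In kelvin: T₁ = 362.45 K, T₂ = 808.15 K. At constant pressure, ΔS = nC_p ln(T₂/T₁) with C_p = 5R/2 = 20.79 J mol⁻¹ K⁻¹.
ΔS = 1.17 × 20.79 × ln(808.15/362.45) = 19.5 J/K.

ΔS = 19.5 J/K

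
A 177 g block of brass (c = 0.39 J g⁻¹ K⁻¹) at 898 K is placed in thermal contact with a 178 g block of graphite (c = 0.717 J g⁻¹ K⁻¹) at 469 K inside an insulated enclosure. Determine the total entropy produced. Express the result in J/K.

Energy balance: T_f = (m₁c₁T₁ + m₂c₂T₂)/(m₁c₁ + m₂c₂) = 619.59 K.
ΔS₁ = m₁c₁ ln(T_f/T₁) = 69.03 × ln(619.59/898) = -25.62 J/K.
ΔS₂ = m₂c₂ ln(T_f/T₂) = 127.626 × ln(619.59/469) = 35.54 J/K.
ΔS_total = -25.62 + 35.54 = 9.92 J/K.

ΔS_total = 9.92 J/K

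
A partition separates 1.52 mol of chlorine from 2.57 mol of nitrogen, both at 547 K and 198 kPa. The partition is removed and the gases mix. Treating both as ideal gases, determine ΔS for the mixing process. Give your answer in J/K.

ΔS_mix = 22.4 J/K

Mole fractions: x_A = 1.52/4.09 = 0.372, x_B = 0.628.
ΔS_mix = −R(n_A ln x_A + n_B ln x_B) = −8.314 × (1.52 ln 0.372 + 2.57 ln 0.628) = 22.4 J/K.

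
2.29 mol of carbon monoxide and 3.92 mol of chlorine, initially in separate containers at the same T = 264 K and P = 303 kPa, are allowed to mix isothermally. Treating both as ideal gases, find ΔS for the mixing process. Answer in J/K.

ΔS_mix = 34 J/K

Mole fractions: x_A = 2.29/6.21 = 0.369, x_B = 0.631.
ΔS_mix = −R(n_A ln x_A + n_B ln x_B) = −8.314 × (2.29 ln 0.369 + 3.92 ln 0.631) = 34 J/K.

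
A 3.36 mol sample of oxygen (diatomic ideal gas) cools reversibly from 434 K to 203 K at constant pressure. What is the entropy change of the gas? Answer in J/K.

ΔS = -74.3 J/K

At constant pressure, ΔS = nC_p ln(T₂/T₁) with C_p = 7R/2 = 29.1 J mol⁻¹ K⁻¹.
ΔS = 3.36 × 29.1 × ln(203/434) = -74.3 J/K.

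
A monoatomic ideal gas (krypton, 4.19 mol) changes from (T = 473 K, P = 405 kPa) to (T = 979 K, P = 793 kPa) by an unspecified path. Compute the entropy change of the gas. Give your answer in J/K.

ΔS = 39.9 J/K

ΔS = nC_p ln(T₂/T₁) − nR ln(P₂/P₁), with C_p = 5R/2 = 20.79 J mol⁻¹ K⁻¹ for a monoatomic ideal gas.
ΔS = 4.19 × [20.79 × ln(979/473) − 8.314 × ln(793/405)] = 39.9 J/K.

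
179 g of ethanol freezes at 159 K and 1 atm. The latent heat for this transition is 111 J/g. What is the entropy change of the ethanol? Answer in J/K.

Heat released by the substance: Q = −mL = −179 × 111 = −19869 J.
At constant T, ΔS = Q_rev/T = −19869 / 159 = -125 J/K.

ΔS = -125 J/K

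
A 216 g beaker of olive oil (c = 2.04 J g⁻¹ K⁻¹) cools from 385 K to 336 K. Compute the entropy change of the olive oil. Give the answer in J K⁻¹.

ΔS = -60 J/K

ΔS = ∫dQ_rev/T = m c ln(T₂/T₁) = 216 × 2.04 × ln(336/385) = -60 J/K.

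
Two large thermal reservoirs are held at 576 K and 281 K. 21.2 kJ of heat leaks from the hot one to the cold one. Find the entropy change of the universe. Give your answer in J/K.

ΔS_total = 38.6 J/K

ΔS_hot = −Q/T_H = −21200/576 = -36.81 J/K and ΔS_cold = +Q/T_C = 21200/281 = 75.44 J/K.
ΔS_total = -36.81 + 75.44 = 38.6 J/K, positive as the second law requires.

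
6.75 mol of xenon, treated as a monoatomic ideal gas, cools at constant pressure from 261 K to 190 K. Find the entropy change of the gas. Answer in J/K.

ΔS = -44.5 J/K

At constant pressure, ΔS = nC_p ln(T₂/T₁) with C_p = 5R/2 = 20.79 J mol⁻¹ K⁻¹.
ΔS = 6.75 × 20.79 × ln(190/261) = -44.5 J/K.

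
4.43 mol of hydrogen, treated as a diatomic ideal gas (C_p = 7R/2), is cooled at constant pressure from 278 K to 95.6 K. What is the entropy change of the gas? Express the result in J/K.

ΔS = -138 J/K

At constant pressure, ΔS = nC_p ln(T₂/T₁) with C_p = 7R/2 = 29.1 J mol⁻¹ K⁻¹.
ΔS = 4.43 × 29.1 × ln(95.6/278) = -138 J/K.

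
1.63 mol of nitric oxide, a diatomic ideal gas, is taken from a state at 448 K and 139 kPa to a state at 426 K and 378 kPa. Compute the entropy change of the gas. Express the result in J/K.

ΔS = -15.9 J/K

ΔS = nC_p ln(T₂/T₁) − nR ln(P₂/P₁), with C_p = 7R/2 = 29.1 J mol⁻¹ K⁻¹ for a diatomic ideal gas.
ΔS = 1.63 × [29.1 × ln(426/448) − 8.314 × ln(378/139)] = -15.9 J/K.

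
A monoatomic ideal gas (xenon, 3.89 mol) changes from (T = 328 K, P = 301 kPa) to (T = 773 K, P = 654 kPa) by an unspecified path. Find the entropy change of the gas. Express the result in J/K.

ΔS = 44.2 J/K

ΔS = nC_p ln(T₂/T₁) − nR ln(P₂/P₁), with C_p = 5R/2 = 20.79 J mol⁻¹ K⁻¹ for a monoatomic ideal gas.
ΔS = 3.89 × [20.79 × ln(773/328) − 8.314 × ln(654/301)] = 44.2 J/K.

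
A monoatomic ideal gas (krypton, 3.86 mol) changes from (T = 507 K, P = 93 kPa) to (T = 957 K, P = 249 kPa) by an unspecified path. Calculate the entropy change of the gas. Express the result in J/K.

ΔS = nC_p ln(T₂/T₁) − nR ln(P₂/P₁), with C_p = 5R/2 = 20.79 J mol⁻¹ K⁻¹ for a monoatomic ideal gas.
ΔS = 3.86 × [20.79 × ln(957/507) − 8.314 × ln(249/93)] = 19.4 J/K.

ΔS = 19.4 J/K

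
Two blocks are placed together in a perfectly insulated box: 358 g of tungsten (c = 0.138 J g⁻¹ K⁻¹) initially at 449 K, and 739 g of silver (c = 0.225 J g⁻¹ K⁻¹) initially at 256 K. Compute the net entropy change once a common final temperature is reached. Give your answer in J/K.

ΔS_total = 6.6 J/K

Energy balance: T_f = (m₁c₁T₁ + m₂c₂T₂)/(m₁c₁ + m₂c₂) = 300.21 K.
ΔS₁ = m₁c₁ ln(T_f/T₁) = 49.404 × ln(300.21/449) = -19.89 J/K.
ΔS₂ = m₂c₂ ln(T_f/T₂) = 166.275 × ln(300.21/256) = 26.49 J/K.
ΔS_total = -19.89 + 26.49 = 6.6 J/K.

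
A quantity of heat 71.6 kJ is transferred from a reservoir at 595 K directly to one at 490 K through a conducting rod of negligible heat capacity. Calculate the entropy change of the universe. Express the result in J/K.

ΔS_total = 25.8 J/K

ΔS_hot = −Q/T_H = −71600/595 = -120.3 J/K and ΔS_cold = +Q/T_C = 71600/490 = 146.1 J/K.
ΔS_total = -120.3 + 146.1 = 25.8 J/K, positive as the second law requires.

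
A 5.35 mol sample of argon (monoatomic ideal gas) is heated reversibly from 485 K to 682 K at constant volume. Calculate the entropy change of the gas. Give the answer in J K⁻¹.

At constant volume, ΔS = nC_V ln(T₂/T₁) with C_V = 3R/2 = 12.47 J mol⁻¹ K⁻¹.
ΔS = 5.35 × 12.47 × ln(682/485) = 22.7 J/K.

ΔS = 22.7 J/K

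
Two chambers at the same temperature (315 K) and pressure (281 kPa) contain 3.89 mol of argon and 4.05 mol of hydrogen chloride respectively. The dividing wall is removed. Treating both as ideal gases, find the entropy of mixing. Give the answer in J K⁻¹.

Mole fractions: x_A = 3.89/7.94 = 0.49, x_B = 0.51.
ΔS_mix = −R(n_A ln x_A + n_B ln x_B) = −8.314 × (3.89 ln 0.49 + 4.05 ln 0.51) = 45.7 J/K.

ΔS_mix = 45.7 J/K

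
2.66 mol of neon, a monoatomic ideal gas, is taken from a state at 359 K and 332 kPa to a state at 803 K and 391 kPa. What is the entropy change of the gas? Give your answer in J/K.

ΔS = nC_p ln(T₂/T₁) − nR ln(P₂/P₁), with C_p = 5R/2 = 20.79 J mol⁻¹ K⁻¹ for a monoatomic ideal gas.
ΔS = 2.66 × [20.79 × ln(803/359) − 8.314 × ln(391/332)] = 40.9 J/K.

ΔS = 40.9 J/K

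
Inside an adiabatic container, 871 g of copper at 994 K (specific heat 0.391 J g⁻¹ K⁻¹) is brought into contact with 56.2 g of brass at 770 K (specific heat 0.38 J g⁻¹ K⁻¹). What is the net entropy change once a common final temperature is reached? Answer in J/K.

ΔS_total = 0.608 J/K

Energy balance: T_f = (m₁c₁T₁ + m₂c₂T₂)/(m₁c₁ + m₂c₂) = 980.78 K.
ΔS₁ = m₁c₁ ln(T_f/T₁) = 340.561 × ln(980.78/994) = -4.559 J/K.
ΔS₂ = m₂c₂ ln(T_f/T₂) = 21.356 × ln(980.78/770) = 5.167 J/K.
ΔS_total = -4.559 + 5.167 = 0.608 J/K.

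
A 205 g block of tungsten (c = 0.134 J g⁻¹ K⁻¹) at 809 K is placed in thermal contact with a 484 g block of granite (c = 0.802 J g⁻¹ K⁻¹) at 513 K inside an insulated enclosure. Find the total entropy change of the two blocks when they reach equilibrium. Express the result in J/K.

Energy balance: T_f = (m₁c₁T₁ + m₂c₂T₂)/(m₁c₁ + m₂c₂) = 532.56 K.
ΔS₁ = m₁c₁ ln(T_f/T₁) = 27.47 × ln(532.56/809) = -11.49 J/K.
ΔS₂ = m₂c₂ ln(T_f/T₂) = 388.168 × ln(532.56/513) = 14.53 J/K.
ΔS_total = -11.49 + 14.53 = 3.04 J/K.

ΔS_total = 3.04 J/K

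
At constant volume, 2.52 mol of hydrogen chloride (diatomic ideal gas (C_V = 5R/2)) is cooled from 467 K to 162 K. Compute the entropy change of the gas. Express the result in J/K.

ΔS = -55.5 J/K

At constant volume, ΔS = nC_V ln(T₂/T₁) with C_V = 5R/2 = 20.79 J mol⁻¹ K⁻¹.
ΔS = 2.52 × 20.79 × ln(162/467) = -55.5 J/K.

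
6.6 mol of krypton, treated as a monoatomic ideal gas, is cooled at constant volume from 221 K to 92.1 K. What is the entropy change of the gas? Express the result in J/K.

At constant volume, ΔS = nC_V ln(T₂/T₁) with C_V = 3R/2 = 12.47 J mol⁻¹ K⁻¹.
ΔS = 6.6 × 12.47 × ln(92.1/221) = -72 J/K.

ΔS = -72 J/K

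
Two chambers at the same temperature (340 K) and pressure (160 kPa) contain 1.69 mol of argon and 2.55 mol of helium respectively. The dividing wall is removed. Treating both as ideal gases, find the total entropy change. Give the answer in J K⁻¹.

ΔS_mix = 23.7 J/K

Mole fractions: x_A = 1.69/4.24 = 0.399, x_B = 0.601.
ΔS_mix = −R(n_A ln x_A + n_B ln x_B) = −8.314 × (1.69 ln 0.399 + 2.55 ln 0.601) = 23.7 J/K.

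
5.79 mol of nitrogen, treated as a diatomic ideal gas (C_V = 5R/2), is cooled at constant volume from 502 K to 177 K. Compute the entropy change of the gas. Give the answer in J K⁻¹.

ΔS = -125 J/K

At constant volume, ΔS = nC_V ln(T₂/T₁) with C_V = 5R/2 = 20.79 J mol⁻¹ K⁻¹.
ΔS = 5.79 × 20.79 × ln(177/502) = -125 J/K.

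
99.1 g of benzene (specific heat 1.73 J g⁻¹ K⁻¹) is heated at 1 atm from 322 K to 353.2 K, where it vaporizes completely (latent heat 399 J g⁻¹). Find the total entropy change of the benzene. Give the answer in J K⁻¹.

ΔS = 128 J/K

Warming step: ΔS₁ = m c ln(T_tr/T_i) = 99.1 × 1.73 × ln(353.2/322) = 15.86 J/K.
Phase change: ΔS₂ = +mL/T_tr = 99.1 × 399 / 353.2 = 112 J/K.
ΔS_total = (15.86) + (112) = 128 J/K.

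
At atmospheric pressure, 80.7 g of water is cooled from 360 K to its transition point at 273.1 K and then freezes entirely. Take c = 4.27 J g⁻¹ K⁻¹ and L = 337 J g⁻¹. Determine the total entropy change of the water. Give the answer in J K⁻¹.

Cooling step: ΔS₁ = m c ln(T_tr/T_i) = 80.7 × 4.27 × ln(273.1/360) = -95.2 J/K.
Phase change: ΔS₂ = −mL/T_tr = −80.7 × 337 / 273.1 = -99.58 J/K.
ΔS_total = (-95.2) + (-99.58) = -195 J/K.

ΔS = -195 J/K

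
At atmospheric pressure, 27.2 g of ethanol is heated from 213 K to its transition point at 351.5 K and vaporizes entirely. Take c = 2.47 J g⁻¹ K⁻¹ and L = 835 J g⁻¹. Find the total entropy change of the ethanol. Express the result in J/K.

ΔS = 98.3 J/K

Warming step: ΔS₁ = m c ln(T_tr/T_i) = 27.2 × 2.47 × ln(351.5/213) = 33.65 J/K.
Phase change: ΔS₂ = +mL/T_tr = 27.2 × 835 / 351.5 = 64.61 J/K.
ΔS_total = (33.65) + (64.61) = 98.3 J/K.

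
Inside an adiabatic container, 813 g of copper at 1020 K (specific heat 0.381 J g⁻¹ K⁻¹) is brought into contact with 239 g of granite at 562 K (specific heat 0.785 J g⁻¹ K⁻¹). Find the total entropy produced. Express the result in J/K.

ΔS_total = 19.5 J/K

Energy balance: T_f = (m₁c₁T₁ + m₂c₂T₂)/(m₁c₁ + m₂c₂) = 847.24 K.
ΔS₁ = m₁c₁ ln(T_f/T₁) = 309.753 × ln(847.24/1020) = -57.48 J/K.
ΔS₂ = m₂c₂ ln(T_f/T₂) = 187.615 × ln(847.24/562) = 77.01 J/K.
ΔS_total = -57.48 + 77.01 = 19.5 J/K.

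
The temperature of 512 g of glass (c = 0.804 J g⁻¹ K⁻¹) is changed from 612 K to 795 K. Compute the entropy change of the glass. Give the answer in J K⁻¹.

ΔS = 108 J/K

ΔS = ∫dQ_rev/T = m c ln(T₂/T₁) = 512 × 0.804 × ln(795/612) = 108 J/K.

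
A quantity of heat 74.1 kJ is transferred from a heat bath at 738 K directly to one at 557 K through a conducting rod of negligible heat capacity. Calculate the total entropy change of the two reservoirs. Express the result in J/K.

ΔS_total = 32.6 J/K

ΔS_hot = −Q/T_H = −74100/738 = -100.4 J/K and ΔS_cold = +Q/T_C = 74100/557 = 133 J/K.
ΔS_total = -100.4 + 133 = 32.6 J/K, positive as the second law requires.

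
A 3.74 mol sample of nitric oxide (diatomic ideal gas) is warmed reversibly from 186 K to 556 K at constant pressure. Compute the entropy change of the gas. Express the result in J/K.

ΔS = 119 J/K

At constant pressure, ΔS = nC_p ln(T₂/T₁) with C_p = 7R/2 = 29.1 J mol⁻¹ K⁻¹.
ΔS = 3.74 × 29.1 × ln(556/186) = 119 J/K.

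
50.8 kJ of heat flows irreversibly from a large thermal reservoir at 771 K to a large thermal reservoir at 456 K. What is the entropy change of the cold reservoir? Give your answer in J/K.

The cold reservoir gains heat Q, so ΔS_cold = +Q/T_C = 50800/456 = 111 J/K.

ΔS_cold = 111 J/K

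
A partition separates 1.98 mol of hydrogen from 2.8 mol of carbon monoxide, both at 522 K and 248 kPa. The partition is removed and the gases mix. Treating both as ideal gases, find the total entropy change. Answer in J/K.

Mole fractions: x_A = 1.98/4.78 = 0.414, x_B = 0.586.
ΔS_mix = −R(n_A ln x_A + n_B ln x_B) = −8.314 × (1.98 ln 0.414 + 2.8 ln 0.586) = 27 J/K.

ΔS_mix = 27 J/K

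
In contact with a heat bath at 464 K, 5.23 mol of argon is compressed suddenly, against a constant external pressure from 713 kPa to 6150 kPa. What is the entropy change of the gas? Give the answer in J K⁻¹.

ΔS_gas = -93.7 J/K

Entropy is a state function, so ΔS_gas depends only on the end states.
For an isothermal ideal gas ΔS_gas = nR ln(P₁/P₂) = 5.23 × 8.314 × ln(713/6150) = -93.7 J/K.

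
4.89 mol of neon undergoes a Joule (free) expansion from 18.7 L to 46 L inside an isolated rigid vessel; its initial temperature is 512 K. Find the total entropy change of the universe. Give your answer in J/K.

No heat is exchanged and no work is done, so the ideal-gas temperature stays constant.
Entropy is a state function; using a reversible isothermal path, ΔS_gas = nR ln(V₂/V₁) = 4.89 × 8.314 × ln(46/18.7) = 36.6 J/K.
The insulated surroundings exchange no heat, so ΔS_surr = 0 and ΔS_universe = ΔS_gas.

ΔS_universe = 36.6 J/K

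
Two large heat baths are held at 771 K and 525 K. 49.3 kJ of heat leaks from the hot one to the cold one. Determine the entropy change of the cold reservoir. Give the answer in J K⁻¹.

ΔS_cold = 93.9 J/K

The cold reservoir gains heat Q, so ΔS_cold = +Q/T_C = 49300/525 = 93.9 J/K.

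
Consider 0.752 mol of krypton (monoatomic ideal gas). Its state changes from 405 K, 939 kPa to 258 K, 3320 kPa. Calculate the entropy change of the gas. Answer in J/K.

ΔS = -14.9 J/K

ΔS = nC_p ln(T₂/T₁) − nR ln(P₂/P₁), with C_p = 5R/2 = 20.79 J mol⁻¹ K⁻¹ for a monoatomic ideal gas.
ΔS = 0.752 × [20.79 × ln(258/405) − 8.314 × ln(3320/939)] = -14.9 J/K.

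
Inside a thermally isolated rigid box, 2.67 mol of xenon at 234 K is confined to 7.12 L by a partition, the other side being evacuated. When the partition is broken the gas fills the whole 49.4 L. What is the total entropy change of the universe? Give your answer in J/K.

ΔS_universe = 43 J/K

No heat is exchanged and no work is done, so the ideal-gas temperature stays constant.
Entropy is a state function; using a reversible isothermal path, ΔS_gas = nR ln(V₂/V₁) = 2.67 × 8.314 × ln(49.4/7.12) = 43 J/K.
The insulated surroundings exchange no heat, so ΔS_surr = 0 and ΔS_universe = ΔS_gas.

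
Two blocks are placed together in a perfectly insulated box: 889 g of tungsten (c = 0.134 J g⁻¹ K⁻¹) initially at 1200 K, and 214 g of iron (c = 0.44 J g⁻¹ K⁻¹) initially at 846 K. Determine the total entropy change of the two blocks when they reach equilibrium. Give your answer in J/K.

ΔS_total = 3.15 J/K

Energy balance: T_f = (m₁c₁T₁ + m₂c₂T₂)/(m₁c₁ + m₂c₂) = 1043.7 K.
ΔS₁ = m₁c₁ ln(T_f/T₁) = 119.126 × ln(1043.7/1200) = -16.622 J/K.
ΔS₂ = m₂c₂ ln(T_f/T₂) = 94.16 × ln(1043.7/846) = 19.776 J/K.
ΔS_total = -16.622 + 19.776 = 3.15 J/K.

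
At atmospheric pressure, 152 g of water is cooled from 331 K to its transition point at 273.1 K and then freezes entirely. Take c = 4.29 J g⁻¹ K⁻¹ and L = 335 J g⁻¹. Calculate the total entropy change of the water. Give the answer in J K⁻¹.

ΔS = -312 J/K

Cooling step: ΔS₁ = m c ln(T_tr/T_i) = 152 × 4.29 × ln(273.1/331) = -125.4 J/K.
Phase change: ΔS₂ = −mL/T_tr = −152 × 335 / 273.1 = -186.5 J/K.
ΔS_total = (-125.4) + (-186.5) = -312 J/K.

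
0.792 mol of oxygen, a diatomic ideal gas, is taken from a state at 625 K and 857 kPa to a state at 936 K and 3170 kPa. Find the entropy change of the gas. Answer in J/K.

ΔS = nC_p ln(T₂/T₁) − nR ln(P₂/P₁), with C_p = 7R/2 = 29.1 J mol⁻¹ K⁻¹ for a diatomic ideal gas.
ΔS = 0.792 × [29.1 × ln(936/625) − 8.314 × ln(3170/857)] = 0.695 J/K.

ΔS = 0.695 J/K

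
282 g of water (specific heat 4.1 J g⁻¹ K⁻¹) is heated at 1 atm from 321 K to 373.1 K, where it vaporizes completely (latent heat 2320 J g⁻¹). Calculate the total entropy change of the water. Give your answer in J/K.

Warming step: ΔS₁ = m c ln(T_tr/T_i) = 282 × 4.1 × ln(373.1/321) = 173.9 J/K.
Phase change: ΔS₂ = +mL/T_tr = 282 × 2320 / 373.1 = 1754 J/K.
ΔS_total = (173.9) + (1754) = 1930 J/K.

ΔS = 1930 J/K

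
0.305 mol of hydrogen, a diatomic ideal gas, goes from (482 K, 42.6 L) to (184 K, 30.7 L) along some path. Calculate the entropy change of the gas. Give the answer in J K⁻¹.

ΔS = -6.94 J/K

Entropy is a state function: ΔS = nC_V ln(T₂/T₁) + nR ln(V₂/V₁), with C_V = 5R/2 = 20.79 J mol⁻¹ K⁻¹ for a diatomic ideal gas.
ΔS = 0.305 × [20.79 × ln(184/482) + 8.314 × ln(30.7/42.6)] = -6.94 J/K.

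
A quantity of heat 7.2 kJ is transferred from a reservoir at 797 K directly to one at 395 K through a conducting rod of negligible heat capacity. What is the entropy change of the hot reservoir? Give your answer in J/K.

ΔS_hot = -9.03 J/K

The hot reservoir loses heat Q, so ΔS_hot = −Q/T_H = −7200/797 = -9.03 J/K.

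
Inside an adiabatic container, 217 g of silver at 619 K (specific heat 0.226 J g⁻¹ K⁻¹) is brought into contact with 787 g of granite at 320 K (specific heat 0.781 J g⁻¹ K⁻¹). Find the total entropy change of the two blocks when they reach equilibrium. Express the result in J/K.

Energy balance: T_f = (m₁c₁T₁ + m₂c₂T₂)/(m₁c₁ + m₂c₂) = 342.09 K.
ΔS₁ = m₁c₁ ln(T_f/T₁) = 49.042 × ln(342.09/619) = -29.08 J/K.
ΔS₂ = m₂c₂ ln(T_f/T₂) = 614.647 × ln(342.09/320) = 41.04 J/K.
ΔS_total = -29.08 + 41.04 = 12 J/K.

ΔS_total = 12 J/K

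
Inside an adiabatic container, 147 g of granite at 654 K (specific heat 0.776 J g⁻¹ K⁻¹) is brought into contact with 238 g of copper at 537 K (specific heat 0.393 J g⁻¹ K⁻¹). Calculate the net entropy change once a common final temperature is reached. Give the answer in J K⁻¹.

ΔS_total = 0.99 J/K

Energy balance: T_f = (m₁c₁T₁ + m₂c₂T₂)/(m₁c₁ + m₂c₂) = 601.29 K.
ΔS₁ = m₁c₁ ln(T_f/T₁) = 114.072 × ln(601.29/654) = -9.586 J/K.
ΔS₂ = m₂c₂ ln(T_f/T₂) = 93.534 × ln(601.29/537) = 10.576 J/K.
ΔS_total = -9.586 + 10.576 = 0.99 J/K.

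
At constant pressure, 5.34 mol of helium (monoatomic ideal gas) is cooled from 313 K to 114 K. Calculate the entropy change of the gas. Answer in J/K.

At constant pressure, ΔS = nC_p ln(T₂/T₁) with C_p = 5R/2 = 20.79 J mol⁻¹ K⁻¹.
ΔS = 5.34 × 20.79 × ln(114/313) = -112 J/K.

ΔS = -112 J/K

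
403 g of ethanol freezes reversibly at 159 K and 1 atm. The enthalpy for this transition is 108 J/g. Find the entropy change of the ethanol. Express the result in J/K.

ΔS = -274 J/K

Heat released by the substance: Q = −mL = −403 × 108 = −43524 J.
At constant T, ΔS = Q_rev/T = −43524 / 159 = -274 J/K.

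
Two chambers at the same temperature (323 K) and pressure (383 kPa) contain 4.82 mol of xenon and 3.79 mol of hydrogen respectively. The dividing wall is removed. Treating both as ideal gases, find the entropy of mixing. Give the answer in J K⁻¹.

ΔS_mix = 49.1 J/K

Mole fractions: x_A = 4.82/8.61 = 0.56, x_B = 0.44.
ΔS_mix = −R(n_A ln x_A + n_B ln x_B) = −8.314 × (4.82 ln 0.56 + 3.79 ln 0.44) = 49.1 J/K.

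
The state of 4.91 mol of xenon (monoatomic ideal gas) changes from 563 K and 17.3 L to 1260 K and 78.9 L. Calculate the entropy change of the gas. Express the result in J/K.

Entropy is a state function: ΔS = nC_V ln(T₂/T₁) + nR ln(V₂/V₁), with C_V = 3R/2 = 12.47 J mol⁻¹ K⁻¹ for a monoatomic ideal gas.
ΔS = 4.91 × [12.47 × ln(1260/563) + 8.314 × ln(78.9/17.3)] = 111 J/K.

ΔS = 111 J/K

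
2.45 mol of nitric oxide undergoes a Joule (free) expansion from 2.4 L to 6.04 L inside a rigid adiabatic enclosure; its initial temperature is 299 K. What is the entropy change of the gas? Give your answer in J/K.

ΔS_gas = 18.8 J/K

For an ideal gas in free expansion Q = 0 and W = 0, so T is unchanged.
Entropy is a state function; using a reversible isothermal path, ΔS_gas = nR ln(V₂/V₁) = 2.45 × 8.314 × ln(6.04/2.4) = 18.8 J/K.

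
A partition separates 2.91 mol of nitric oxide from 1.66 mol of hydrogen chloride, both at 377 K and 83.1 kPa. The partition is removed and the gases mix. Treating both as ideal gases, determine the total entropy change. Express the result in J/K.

ΔS_mix = 24.9 J/K

Mole fractions: x_A = 2.91/4.57 = 0.637, x_B = 0.363.
ΔS_mix = −R(n_A ln x_A + n_B ln x_B) = −8.314 × (2.91 ln 0.637 + 1.66 ln 0.363) = 24.9 J/K.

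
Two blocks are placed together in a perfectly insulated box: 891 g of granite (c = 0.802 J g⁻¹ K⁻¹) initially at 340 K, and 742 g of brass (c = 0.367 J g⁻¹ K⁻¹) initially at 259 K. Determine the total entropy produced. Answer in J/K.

ΔS_total = 7 J/K

Energy balance: T_f = (m₁c₁T₁ + m₂c₂T₂)/(m₁c₁ + m₂c₂) = 317.65 K.
ΔS₁ = m₁c₁ ln(T_f/T₁) = 714.582 × ln(317.65/340) = -48.59 J/K.
ΔS₂ = m₂c₂ ln(T_f/T₂) = 272.314 × ln(317.65/259) = 55.59 J/K.
ΔS_total = -48.59 + 55.59 = 7 J/K.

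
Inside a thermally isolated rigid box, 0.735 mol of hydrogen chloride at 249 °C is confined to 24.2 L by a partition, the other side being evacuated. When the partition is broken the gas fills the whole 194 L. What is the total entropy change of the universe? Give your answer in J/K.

ΔS_universe = 12.7 J/K

For an ideal gas in free expansion Q = 0 and W = 0, so T is unchanged.
Entropy is a state function; using a reversible isothermal path, ΔS_gas = nR ln(V₂/V₁) = 0.735 × 8.314 × ln(194/24.2) = 12.7 J/K.
The insulated surroundings exchange no heat, so ΔS_surr = 0 and ΔS_universe = ΔS_gas.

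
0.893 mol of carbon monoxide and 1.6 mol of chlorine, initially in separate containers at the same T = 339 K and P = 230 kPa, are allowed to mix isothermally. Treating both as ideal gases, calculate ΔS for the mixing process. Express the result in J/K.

Mole fractions: x_A = 0.893/2.49 = 0.358, x_B = 0.642.
ΔS_mix = −R(n_A ln x_A + n_B ln x_B) = −8.314 × (0.893 ln 0.358 + 1.6 ln 0.642) = 13.5 J/K.

ΔS_mix = 13.5 J/K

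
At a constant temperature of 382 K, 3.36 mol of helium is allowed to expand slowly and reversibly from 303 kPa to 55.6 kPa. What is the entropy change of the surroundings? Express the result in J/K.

ΔS_surr = -47.4 J/K

For an isothermal ideal gas ΔS_gas = nR ln(P₁/P₂) = 3.36 × 8.314 × ln(303/55.6) = 47.4 J/K.
The process is reversible, so ΔS_surr = −ΔS_gas = -47.4 J/K and ΔS_universe = 0.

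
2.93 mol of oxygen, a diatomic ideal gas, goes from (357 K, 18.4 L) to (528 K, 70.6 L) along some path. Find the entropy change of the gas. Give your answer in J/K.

ΔS = 56.6 J/K

Entropy is a state function: ΔS = nC_V ln(T₂/T₁) + nR ln(V₂/V₁), with C_V = 5R/2 = 20.79 J mol⁻¹ K⁻¹ for a diatomic ideal gas.
ΔS = 2.93 × [20.79 × ln(528/357) + 8.314 × ln(70.6/18.4)] = 56.6 J/K.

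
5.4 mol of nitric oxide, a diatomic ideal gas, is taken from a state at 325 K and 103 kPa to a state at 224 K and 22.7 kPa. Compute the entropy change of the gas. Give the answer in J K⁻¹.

ΔS = nC_p ln(T₂/T₁) − nR ln(P₂/P₁), with C_p = 7R/2 = 29.1 J mol⁻¹ K⁻¹ for a diatomic ideal gas.
ΔS = 5.4 × [29.1 × ln(224/325) − 8.314 × ln(22.7/103)] = 9.42 J/K.

ΔS = 9.42 J/K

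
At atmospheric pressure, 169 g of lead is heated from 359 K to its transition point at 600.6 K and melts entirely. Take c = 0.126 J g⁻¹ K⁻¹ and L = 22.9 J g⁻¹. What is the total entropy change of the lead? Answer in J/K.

ΔS = 17.4 J/K

Warming step: ΔS₁ = m c ln(T_tr/T_i) = 169 × 0.126 × ln(600.6/359) = 10.96 J/K.
Phase change: ΔS₂ = +mL/T_tr = 169 × 22.9 / 600.6 = 6.444 J/K.
ΔS_total = (10.96) + (6.444) = 17.4 J/K.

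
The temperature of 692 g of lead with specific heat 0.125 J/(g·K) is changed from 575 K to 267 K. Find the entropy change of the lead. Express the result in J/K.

ΔS = ∫dQ_rev/T = m c ln(T₂/T₁) = 692 × 0.125 × ln(267/575) = -66.4 J/K.

ΔS = -66.4 J/K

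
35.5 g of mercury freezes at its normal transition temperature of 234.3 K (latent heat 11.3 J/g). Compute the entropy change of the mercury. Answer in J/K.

Heat released by the substance: Q = −mL = −35.5 × 11.3 = −401.15 J.
At constant T, ΔS = Q_rev/T = −401.15 / 234.3 = -1.71 J/K.

ΔS = -1.71 J/K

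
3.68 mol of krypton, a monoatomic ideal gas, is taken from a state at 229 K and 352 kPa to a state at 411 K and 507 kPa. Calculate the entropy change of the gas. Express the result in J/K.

ΔS = 33.6 J/K

ΔS = nC_p ln(T₂/T₁) − nR ln(P₂/P₁), with C_p = 5R/2 = 20.79 J mol⁻¹ K⁻¹ for a monoatomic ideal gas.
ΔS = 3.68 × [20.79 × ln(411/229) − 8.314 × ln(507/352)] = 33.6 J/K.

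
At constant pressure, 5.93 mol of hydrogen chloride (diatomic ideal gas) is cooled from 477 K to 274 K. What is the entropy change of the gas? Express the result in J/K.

At constant pressure, ΔS = nC_p ln(T₂/T₁) with C_p = 7R/2 = 29.1 J mol⁻¹ K⁻¹.
ΔS = 5.93 × 29.1 × ln(274/477) = -95.7 J/K.

ΔS = -95.7 J/K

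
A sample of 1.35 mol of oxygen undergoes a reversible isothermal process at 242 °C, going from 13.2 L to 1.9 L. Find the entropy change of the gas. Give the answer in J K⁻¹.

ΔS_gas = -21.8 J/K

For an isothermal ideal gas ΔS_gas = nR ln(V₂/V₁) = 1.35 × 8.314 × ln(1.9/13.2) = -21.8 J/K.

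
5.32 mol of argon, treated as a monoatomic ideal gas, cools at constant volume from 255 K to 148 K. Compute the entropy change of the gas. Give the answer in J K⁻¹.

At constant volume, ΔS = nC_V ln(T₂/T₁) with C_V = 3R/2 = 12.47 J mol⁻¹ K⁻¹.
ΔS = 5.32 × 12.47 × ln(148/255) = -36.1 J/K.

ΔS = -36.1 J/K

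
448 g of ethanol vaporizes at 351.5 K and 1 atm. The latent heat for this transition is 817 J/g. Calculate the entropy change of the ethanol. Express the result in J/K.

Heat absorbed by the substance: Q = mL = 448 × 817 = 366016 J.
At constant T, ΔS = Q_rev/T = 366016 / 351.5 = 1040 J/K.

ΔS = 1040 J/K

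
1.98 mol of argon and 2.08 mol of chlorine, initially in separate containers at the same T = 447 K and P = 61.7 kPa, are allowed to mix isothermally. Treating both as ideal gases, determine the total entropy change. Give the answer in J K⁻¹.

ΔS_mix = 23.4 J/K

Mole fractions: x_A = 1.98/4.06 = 0.488, x_B = 0.512.
ΔS_mix = −R(n_A ln x_A + n_B ln x_B) = −8.314 × (1.98 ln 0.488 + 2.08 ln 0.512) = 23.4 J/K.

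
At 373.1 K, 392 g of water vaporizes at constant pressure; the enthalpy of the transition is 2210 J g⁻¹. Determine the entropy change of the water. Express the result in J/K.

ΔS = 2320 J/K

Heat absorbed by the substance: Q = mL = 392 × 2210 = 866320 J.
At constant T, ΔS = Q_rev/T = 866320 / 373.1 = 2320 J/K.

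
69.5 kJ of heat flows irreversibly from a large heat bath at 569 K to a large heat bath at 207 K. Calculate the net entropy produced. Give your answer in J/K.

ΔS_hot = −Q/T_H = −69500/569 = -122.1 J/K and ΔS_cold = +Q/T_C = 69500/207 = 335.7 J/K.
ΔS_total = -122.1 + 335.7 = 214 J/K, positive as the second law requires.

ΔS_total = 214 J/K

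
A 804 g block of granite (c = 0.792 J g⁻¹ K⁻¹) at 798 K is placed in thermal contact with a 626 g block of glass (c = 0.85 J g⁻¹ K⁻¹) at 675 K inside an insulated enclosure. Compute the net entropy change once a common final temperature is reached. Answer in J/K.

ΔS_total = 4.04 J/K

Energy balance: T_f = (m₁c₁T₁ + m₂c₂T₂)/(m₁c₁ + m₂c₂) = 742.01 K.
ΔS₁ = m₁c₁ ln(T_f/T₁) = 636.768 × ln(742.01/798) = -46.32 J/K.
ΔS₂ = m₂c₂ ln(T_f/T₂) = 532.1 × ln(742.01/675) = 50.36 J/K.
ΔS_total = -46.32 + 50.36 = 4.04 J/K.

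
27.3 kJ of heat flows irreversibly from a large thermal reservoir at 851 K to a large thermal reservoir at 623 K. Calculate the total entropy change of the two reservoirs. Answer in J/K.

ΔS_hot = −Q/T_H = −27300/851 = -32.08 J/K and ΔS_cold = +Q/T_C = 27300/623 = 43.82 J/K.
ΔS_total = -32.08 + 43.82 = 11.7 J/K, positive as the second law requires.

ΔS_total = 11.7 J/K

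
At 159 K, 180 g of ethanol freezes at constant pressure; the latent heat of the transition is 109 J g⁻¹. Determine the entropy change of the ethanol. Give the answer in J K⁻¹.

Heat released by the substance: Q = −mL = −180 × 109 = −19620 J.
At constant T, ΔS = Q_rev/T = −19620 / 159 = -123 J/K.

ΔS = -123 J/K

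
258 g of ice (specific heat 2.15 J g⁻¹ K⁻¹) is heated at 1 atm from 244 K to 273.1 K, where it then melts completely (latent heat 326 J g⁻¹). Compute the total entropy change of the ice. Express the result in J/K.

ΔS = 370 J/K

Warming step: ΔS₁ = m c ln(T_tr/T_i) = 258 × 2.15 × ln(273.1/244) = 62.5 J/K.
Phase change: ΔS₂ = +mL/T_tr = 258 × 326 / 273.1 = 308 J/K.
ΔS_total = (62.5) + (308) = 370 J/K.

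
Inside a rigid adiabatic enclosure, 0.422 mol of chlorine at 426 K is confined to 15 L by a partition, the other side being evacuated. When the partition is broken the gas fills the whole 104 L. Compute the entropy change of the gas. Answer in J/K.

For an ideal gas in free expansion Q = 0 and W = 0, so T is unchanged.
Entropy is a state function; using a reversible isothermal path, ΔS_gas = nR ln(V₂/V₁) = 0.422 × 8.314 × ln(104/15) = 6.79 J/K.

ΔS_gas = 6.79 J/K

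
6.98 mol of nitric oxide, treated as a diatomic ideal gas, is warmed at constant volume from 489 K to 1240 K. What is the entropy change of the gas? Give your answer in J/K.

ΔS = 135 J/K

At constant volume, ΔS = nC_V ln(T₂/T₁) with C_V = 5R/2 = 20.79 J mol⁻¹ K⁻¹.
ΔS = 6.98 × 20.79 × ln(1240/489) = 135 J/K.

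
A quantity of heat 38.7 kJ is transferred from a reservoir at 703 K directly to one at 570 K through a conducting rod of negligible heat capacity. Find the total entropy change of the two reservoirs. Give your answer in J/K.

ΔS_hot = −Q/T_H = −38700/703 = -55.05 J/K and ΔS_cold = +Q/T_C = 38700/570 = 67.89 J/K.
ΔS_total = -55.05 + 67.89 = 12.8 J/K, positive as the second law requires.

ΔS_total = 12.8 J/K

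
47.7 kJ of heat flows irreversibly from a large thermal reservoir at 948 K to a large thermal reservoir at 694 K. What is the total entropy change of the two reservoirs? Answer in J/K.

ΔS_total = 18.4 J/K

ΔS_hot = −Q/T_H = −47700/948 = -50.32 J/K and ΔS_cold = +Q/T_C = 47700/694 = 68.73 J/K.
ΔS_total = -50.32 + 68.73 = 18.4 J/K, positive as the second law requires.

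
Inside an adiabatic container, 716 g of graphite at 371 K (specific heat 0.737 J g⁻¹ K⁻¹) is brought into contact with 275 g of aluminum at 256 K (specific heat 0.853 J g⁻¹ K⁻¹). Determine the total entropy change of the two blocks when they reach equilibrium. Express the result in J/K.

ΔS_total = 10.6 J/K

Energy balance: T_f = (m₁c₁T₁ + m₂c₂T₂)/(m₁c₁ + m₂c₂) = 335.61 K.
ΔS₁ = m₁c₁ ln(T_f/T₁) = 527.692 × ln(335.61/371) = -52.9 J/K.
ΔS₂ = m₂c₂ ln(T_f/T₂) = 234.575 × ln(335.61/256) = 63.52 J/K.
ΔS_total = -52.9 + 63.52 = 10.6 J/K.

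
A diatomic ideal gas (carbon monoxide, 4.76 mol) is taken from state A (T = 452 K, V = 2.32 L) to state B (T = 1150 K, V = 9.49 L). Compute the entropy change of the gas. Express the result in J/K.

ΔS = 148 J/K

Entropy is a state function: ΔS = nC_V ln(T₂/T₁) + nR ln(V₂/V₁), with C_V = 5R/2 = 20.79 J mol⁻¹ K⁻¹ for a diatomic ideal gas.
ΔS = 4.76 × [20.79 × ln(1150/452) + 8.314 × ln(9.49/2.32)] = 148 J/K.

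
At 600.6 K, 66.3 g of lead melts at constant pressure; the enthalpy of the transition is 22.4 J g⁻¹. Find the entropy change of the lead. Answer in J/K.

ΔS = 2.47 J/K

Heat absorbed by the substance: Q = mL = 66.3 × 22.4 = 1485.12 J.
At constant T, ΔS = Q_rev/T = 1485.12 / 600.6 = 2.47 J/K.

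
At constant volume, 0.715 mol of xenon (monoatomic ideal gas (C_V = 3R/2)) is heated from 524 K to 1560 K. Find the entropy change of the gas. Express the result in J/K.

At constant volume, ΔS = nC_V ln(T₂/T₁) with C_V = 3R/2 = 12.47 J mol⁻¹ K⁻¹.
ΔS = 0.715 × 12.47 × ln(1560/524) = 9.73 J/K.

ΔS = 9.73 J/K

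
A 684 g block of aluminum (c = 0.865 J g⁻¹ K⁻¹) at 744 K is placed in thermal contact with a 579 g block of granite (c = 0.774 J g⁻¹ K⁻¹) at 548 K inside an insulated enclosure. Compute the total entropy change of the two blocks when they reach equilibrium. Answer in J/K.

Energy balance: T_f = (m₁c₁T₁ + m₂c₂T₂)/(m₁c₁ + m₂c₂) = 659.53 K.
ΔS₁ = m₁c₁ ln(T_f/T₁) = 591.66 × ln(659.53/744) = -71.31 J/K.
ΔS₂ = m₂c₂ ln(T_f/T₂) = 448.146 × ln(659.53/548) = 83.02 J/K.
ΔS_total = -71.31 + 83.02 = 11.7 J/K.

ΔS_total = 11.7 J/K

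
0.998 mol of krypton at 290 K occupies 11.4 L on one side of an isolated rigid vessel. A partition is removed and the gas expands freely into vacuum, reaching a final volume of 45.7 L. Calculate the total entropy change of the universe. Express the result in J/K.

For an ideal gas in free expansion Q = 0 and W = 0, so T is unchanged.
Entropy is a state function; using a reversible isothermal path, ΔS_gas = nR ln(V₂/V₁) = 0.998 × 8.314 × ln(45.7/11.4) = 11.5 J/K.
The insulated surroundings exchange no heat, so ΔS_surr = 0 and ΔS_universe = ΔS_gas.

ΔS_universe = 11.5 J/K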